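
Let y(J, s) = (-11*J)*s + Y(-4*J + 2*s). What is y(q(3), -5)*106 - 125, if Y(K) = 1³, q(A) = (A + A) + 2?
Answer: 46621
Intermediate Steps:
q(A) = 2 + 2*A (q(A) = 2*A + 2 = 2 + 2*A)
Y(K) = 1
y(J, s) = 1 - 11*J*s (y(J, s) = (-11*J)*s + 1 = -11*J*s + 1 = 1 - 11*J*s)
y(q(3), -5)*106 - 125 = (1 - 11*(2 + 2*3)*(-5))*106 - 125 = (1 - 11*(2 + 6)*(-5))*106 - 125 = (1 - 11*8*(-5))*106 - 125 = (1 + 440)*106 - 125 = 441*106 - 125 = 46746 - 125 = 46621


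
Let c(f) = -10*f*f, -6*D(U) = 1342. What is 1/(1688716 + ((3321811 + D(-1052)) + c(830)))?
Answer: -3/5636090 ≈ -5.3228e-7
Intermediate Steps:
D(U) = -671/3 (D(U) = -1/6*1342 = -671/3)
c(f) = -10*f**2
1/(1688716 + ((3321811 + D(-1052)) + c(830))) = 1/(1688716 + ((3321811 - 671/3) - 10*830**2)) = 1/(1688716 + (9964762/3 - 10*688900)) = 1/(1688716 + (9964762/3 - 6889000)) = 1/(1688716 - 10702238/3) = 1/(-5636090/3) = -3/5636090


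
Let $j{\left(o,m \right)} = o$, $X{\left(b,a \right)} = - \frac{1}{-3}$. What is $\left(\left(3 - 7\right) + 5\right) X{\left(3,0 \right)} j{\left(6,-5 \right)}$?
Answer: $2$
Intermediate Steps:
$X{\left(b,a \right)} = \frac{1}{3}$ ($X{\left(b,a \right)} = \left(-1\right) \left(- \frac{1}{3}\right) = \frac{1}{3}$)
$\left(\left(3 - 7\right) + 5\right) X{\left(3,0 \right)} j{\left(6,-5 \right)} = \left(\left(3 - 7\right) + 5\right) \frac{1}{3} \cdot 6 = \left(-4 + 5\right) \frac{1}{3} \cdot 6 = 1 \cdot \frac{1}{3} \cdot 6 = \frac{1}{3} \cdot 6 = 2$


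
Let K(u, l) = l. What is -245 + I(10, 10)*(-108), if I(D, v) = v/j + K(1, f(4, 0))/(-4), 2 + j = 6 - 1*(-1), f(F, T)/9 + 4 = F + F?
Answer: 511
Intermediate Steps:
f(F, T) = -36 + 18*F (f(F, T) = -36 + 9*(F + F) = -36 + 9*(2*F) = -36 + 18*F)
j = 5 (j = -2 + (6 - 1*(-1)) = -2 + (6 + 1) = -2 + 7 = 5)
I(D, v) = -9 + v/5 (I(D, v) = v/5 + (-36 + 18*4)/(-4) = v*(1/5) + (-36 + 72)*(-1/4) = v/5 + 36*(-1/4) = v/5 - 9 = -9 + v/5)
-245 + I(10, 10)*(-108) = -245 + (-9 + (1/5)*10)*(-108) = -245 + (-9 + 2)*(-108) = -245 - 7*(-108) = -245 + 756 = 511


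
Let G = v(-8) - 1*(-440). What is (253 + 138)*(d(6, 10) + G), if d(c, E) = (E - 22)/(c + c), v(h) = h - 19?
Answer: 161092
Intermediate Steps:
v(h) = -19 + h
G = 413 (G = (-19 - 8) - 1*(-440) = -27 + 440 = 413)
d(c, E) = (-22 + E)/(2*c) (d(c, E) = (-22 + E)/((2*c)) = (-22 + E)*(1/(2*c)) = (-22 + E)/(2*c))
(253 + 138)*(d(6, 10) + G) = (253 + 138)*((1/2)*(-22 + 10)/6 + 413) = 391*((1/2)*(1/6)*(-12) + 413) = 391*(-1 + 413) = 391*412 = 161092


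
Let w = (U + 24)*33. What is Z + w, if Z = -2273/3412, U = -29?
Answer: -565253/3412 ≈ -165.67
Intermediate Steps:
w = -165 (w = (-29 + 24)*33 = -5*33 = -165)
Z = -2273/3412 (Z = -2273*1/3412 = -2273/3412 ≈ -0.66618)
Z + w = -2273/3412 - 165 = -565253/3412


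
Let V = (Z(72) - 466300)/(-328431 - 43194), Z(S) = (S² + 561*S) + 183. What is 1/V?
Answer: 371625/420541 ≈ 0.88368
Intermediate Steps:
Z(S) = 183 + S² + 561*S
V = 420541/371625 (V = ((183 + 72² + 561*72) - 466300)/(-328431 - 43194) = ((183 + 5184 + 40392) - 466300)/(-371625) = (45759 - 466300)*(-1/371625) = -420541*(-1/371625) = 420541/371625 ≈ 1.1316)
1/V = 1/(420541/371625) = 371625/420541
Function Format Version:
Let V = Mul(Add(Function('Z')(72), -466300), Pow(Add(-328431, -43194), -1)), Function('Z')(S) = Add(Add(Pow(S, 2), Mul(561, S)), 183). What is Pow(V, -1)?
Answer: Rational(371625, 420541) ≈ 0.88368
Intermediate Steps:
Function('Z')(S) = Add(183, Pow(S, 2), Mul(561, S))
V = Rational(420541, 371625) (V = Mul(Add(Add(183, Pow(72, 2), Mul(561, 72)), -466300), Pow(Add(-328431, -43194), -1)) = Mul(Add(Add(183, 5184, 40392), -466300), Pow(-371625, -1)) = Mul(Add(45759, -466300), Rational(-1, 371625)) = Mul(-420541, Rational(-1, 371625)) = Rational(420541, 371625) ≈ 1.1316)
Pow(V, -1) = Pow(Rational(420541, 371625), -1) = Rational(371625, 420541)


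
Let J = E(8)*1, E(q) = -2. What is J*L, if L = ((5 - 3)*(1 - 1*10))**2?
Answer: -648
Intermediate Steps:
L = 324 (L = (2*(1 - 10))**2 = (2*(-9))**2 = (-18)**2 = 324)
J = -2 (J = -2*1 = -2)
J*L = -2*324 = -648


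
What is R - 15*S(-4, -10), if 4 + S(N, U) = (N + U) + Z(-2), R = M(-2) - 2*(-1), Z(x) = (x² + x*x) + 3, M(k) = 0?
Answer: 107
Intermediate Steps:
Z(x) = 3 + 2*x² (Z(x) = (x² + x²) + 3 = 2*x² + 3 = 3 + 2*x²)
R = 2 (R = 0 - 2*(-1) = 0 + 2 = 2)
S(N, U) = 7 + N + U (S(N, U) = -4 + ((N + U) + (3 + 2*(-2)²)) = -4 + ((N + U) + (3 + 2*4)) = -4 + ((N + U) + (3 + 8)) = -4 + ((N + U) + 11) = -4 + (11 + N + U) = 7 + N + U)
R - 15*S(-4, -10) = 2 - 15*(7 - 4 - 10) = 2 - 15*(-7) = 2 + 105 = 107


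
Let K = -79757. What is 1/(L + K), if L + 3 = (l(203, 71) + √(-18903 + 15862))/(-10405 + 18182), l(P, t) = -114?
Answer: -689146227374/54966313197275571 - 1111*I*√3041/54966313197275571 ≈ -1.2538e-5 - 1.1146e-12*I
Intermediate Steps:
L = -23445/7777 + I*√3041/7777 (L = -3 + (-114 + √(-18903 + 15862))/(-10405 + 18182) = -3 + (-114 + √(-3041))/7777 = -3 + (-114 + I*√3041)*(1/7777) = -3 + (-114/7777 + I*√3041/7777) = -23445/7777 + I*√3041/7777 ≈ -3.0147 + 0.0070908*I)
1/(L + K) = 1/((-23445/7777 + I*√3041/7777) - 79757) = 1/(-620293634/7777 + I*√3041/7777)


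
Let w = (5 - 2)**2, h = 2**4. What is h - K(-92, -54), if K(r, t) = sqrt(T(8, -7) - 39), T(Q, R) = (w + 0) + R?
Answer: 16 - I*sqrt(37) ≈ 16.0 - 6.0828*I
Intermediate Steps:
h = 16
w = 9 (w = 3**2 = 9)
T(Q, R) = 9 + R (T(Q, R) = (9 + 0) + R = 9 + R)
K(r, t) = I*sqrt(37) (K(r, t) = sqrt((9 - 7) - 39) = sqrt(2 - 39) = sqrt(-37) = I*sqrt(37))
h - K(-92, -54) = 16 - I*sqrt(37)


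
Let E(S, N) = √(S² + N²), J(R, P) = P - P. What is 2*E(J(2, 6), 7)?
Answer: 14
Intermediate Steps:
J(R, P) = 0
E(S, N) = √(N² + S²)
2*E(J(2, 6), 7) = 2*√(7² + 0²) = 2*√(49 + 0) = 2*√49 = 2*7 = 14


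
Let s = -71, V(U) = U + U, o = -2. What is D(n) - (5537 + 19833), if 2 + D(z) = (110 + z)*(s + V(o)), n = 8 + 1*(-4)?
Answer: -33922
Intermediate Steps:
V(U) = 2*U
n = 4 (n = 8 - 4 = 4)
D(z) = -8252 - 75*z (D(z) = -2 + (110 + z)*(-71 + 2*(-2)) = -2 + (110 + z)*(-71 - 4) = -2 + (110 + z)*(-75) = -2 + (-8250 - 75*z) = -8252 - 75*z)
D(n) - (5537 + 19833) = (-8252 - 75*4) - (5537 + 19833) = (-8252 - 300) - 1*25370 = -8552 - 25370 = -33922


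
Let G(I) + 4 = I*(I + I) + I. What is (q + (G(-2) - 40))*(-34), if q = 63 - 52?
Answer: 918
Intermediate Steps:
G(I) = -4 + I + 2*I² (G(I) = -4 + (I*(I + I) + I) = -4 + (I*(2*I) + I) = -4 + (2*I² + I) = -4 + (I + 2*I²) = -4 + I + 2*I²)
q = 11
(q + (G(-2) - 40))*(-34) = (11 + ((-4 - 2 + 2*(-2)²) - 40))*(-34) = (11 + ((-4 - 2 + 2*4) - 40))*(-34) = (11 + ((-4 - 2 + 8) - 40))*(-34) = (11 + (2 - 40))*(-34) = (11 - 38)*(-34) = -27*(-34) = 918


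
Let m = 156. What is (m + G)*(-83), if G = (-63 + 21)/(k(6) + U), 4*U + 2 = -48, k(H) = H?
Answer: -175296/13 ≈ -13484.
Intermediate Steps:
U = -25/2 (U = -½ + (¼)*(-48) = -½ - 12 = -25/2 ≈ -12.500)
G = 84/13 (G = (-63 + 21)/(6 - 25/2) = -42/(-13/2) = -42*(-2/13) = 84/13 ≈ 6.4615)
(m + G)*(-83) = (156 + 84/13)*(-83) = (2112/13)*(-83) = -175296/13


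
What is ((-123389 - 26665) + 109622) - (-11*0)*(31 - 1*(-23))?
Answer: -40432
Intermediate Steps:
((-123389 - 26665) + 109622) - (-11*0)*(31 - 1*(-23)) = (-150054 + 109622) - 0*(31 + 23) = -40432 - 0*54 = -40432 - 1*0 = -40432 + 0 = -40432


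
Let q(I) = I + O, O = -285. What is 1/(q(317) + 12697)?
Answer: 1/12729 ≈ 7.8561e-5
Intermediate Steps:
q(I) = -285 + I (q(I) = I - 285 = -285 + I)
1/(q(317) + 12697) = 1/((-285 + 317) + 12697) = 1/(32 + 12697) = 1/12729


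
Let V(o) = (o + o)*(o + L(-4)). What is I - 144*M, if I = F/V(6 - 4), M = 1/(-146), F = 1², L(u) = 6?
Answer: 2377/2336 ≈ 1.0176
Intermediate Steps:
F = 1
V(o) = 2*o*(6 + o) (V(o) = (o + o)*(o + 6) = (2*o)*(6 + o) = 2*o*(6 + o))
M = -1/146 ≈ -0.0068493
I = 1/32 (I = 1/(2*(6 - 4)*(6 + (6 - 4))) = 1/(2*2*(6 + 2)) = 1/(2*2*8) = 1/32 ≈ 0.031250)
I - 144*M = 1/32 - 144*(-1/146) = 1/32 + 72/73 = 2377/2336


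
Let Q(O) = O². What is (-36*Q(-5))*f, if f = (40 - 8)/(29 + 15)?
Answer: -7200/11 ≈ -654.54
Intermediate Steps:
f = 8/11 (f = 32/44 = 32*(1/44) = 8/11 ≈ 0.72727)
(-36*Q(-5))*f = -36*(-5)²*(8/11) = -36*25*(8/11) = -900*8/11 = -7200/11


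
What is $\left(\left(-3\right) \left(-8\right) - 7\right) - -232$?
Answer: $249$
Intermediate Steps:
$\left(\left(-3\right) \left(-8\right) - 7\right) - -232 = \left(24 - 7\right) + 232 = 17 + 232 = 249$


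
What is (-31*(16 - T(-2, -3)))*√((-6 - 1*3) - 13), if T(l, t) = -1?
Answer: -527*I*√22 ≈ -2471.8*I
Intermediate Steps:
(-31*(16 - T(-2, -3)))*√((-6 - 1*3) - 13) = (-31*(16 - 1*(-1)))*√((-6 - 1*3) - 13) = (-31*(16 + 1))*√((-6 - 3) - 13) = (-31*17)*√(-9 - 13) = -527*I*√22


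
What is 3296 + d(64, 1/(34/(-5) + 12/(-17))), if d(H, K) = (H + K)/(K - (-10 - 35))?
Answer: 94388747/28625 ≈ 3297.4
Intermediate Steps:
d(H, K) = (H + K)/(45 + K) (d(H, K) = (H + K)/(K - 1*(-45)) = (H + K)/(K + 45) = (H + K)/(45 + K))
3296 + d(64, 1/(34/(-5) + 12/(-17))) = 3296 + (64 + 1/(34/(-5) + 12/(-17)))/(45 + 1/(34/(-5) + 12/(-17))) = 3296 + (64 + 1/(34*(-⅕) + 12*(-1/17)))/(45 + 1/(34*(-⅕) + 12*(-1/17))) = 3296 + (64 + 1/(-34/5 - 12/17))/(45 + 1/(-34/5 - 12/17)) = 3296 + (64 + 1/(-638/85))/(45 + 1/(-638/85)) = 3296 + (64 - 85/638)/(45 - 85/638) = 3296 + (40747/638)/(28625/638) = 3296 + (638/28625)*(40747/638) = 3296 + 40747/28625 = 94388747/28625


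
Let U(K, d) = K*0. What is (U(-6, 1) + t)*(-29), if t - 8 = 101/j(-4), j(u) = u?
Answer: 2001/4 ≈ 500.25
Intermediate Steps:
U(K, d) = 0
t = -69/4 (t = 8 + 101/(-4) = 8 + 101*(-¼) = 8 - 101/4 = -69/4 ≈ -17.250)
(U(-6, 1) + t)*(-29) = (0 - 69/4)*(-29) = -69/4*(-29) = 2001/4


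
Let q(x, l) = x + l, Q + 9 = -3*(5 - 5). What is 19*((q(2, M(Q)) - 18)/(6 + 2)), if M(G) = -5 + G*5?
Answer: -627/4 ≈ -156.75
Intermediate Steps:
Q = -9 (Q = -9 - 3*(5 - 5) = -9 - 3*0 = -9 + 0 = -9)
M(G) = -5 + 5*G
q(x, l) = l + x
19*((q(2, M(Q)) - 18)/(6 + 2)) = 19*((((-5 + 5*(-9)) + 2) - 18)/(6 + 2)) = 19*((((-5 - 45) + 2) - 18)/8) = 19*(((-50 + 2) - 18)*(⅛)) = 19*((-48 - 18)*(⅛)) = 19*(-66*⅛) = 19*(-33/4) = -627/4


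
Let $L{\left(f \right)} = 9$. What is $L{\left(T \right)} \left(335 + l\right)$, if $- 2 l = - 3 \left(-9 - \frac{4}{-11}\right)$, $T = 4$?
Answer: $\frac{63765}{22} \approx 2898.4$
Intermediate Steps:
$l = - \frac{285}{22}$ ($l = - \frac{\left(-3\right) \left(-9 - \frac{4}{-11}\right)}{2} = - \frac{\left(-3\right) \left(-9 - - \frac{4}{11}\right)}{2} = - \frac{\left(-3\right) \left(-9 + \frac{4}{11}\right)}{2} = - \frac{\left(-3\right) \left(- \frac{95}{11}\right)}{2} = \left(- \frac{1}{2}\right) \frac{285}{11} = - \frac{285}{22} \approx -12.955$)
$L{\left(T \right)} \left(335 + l\right) = 9 \left(335 - \frac{285}{22}\right) = 9 \cdot \frac{7085}{22} = \frac{63765}{22}$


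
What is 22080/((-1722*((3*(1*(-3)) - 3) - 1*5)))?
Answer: 3680/4879 ≈ 0.75425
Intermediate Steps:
22080/((-1722*((3*(1*(-3)) - 3) - 1*5))) = 22080/((-1722*((3*(-3) - 3) - 5))) = 22080/((-1722*((-9 - 3) - 5))) = 22080/((-1722*(-12 - 5))) = 22080/((-1722*(-17))) = 22080/29274 = 22080*(1/29274) = 3680/4879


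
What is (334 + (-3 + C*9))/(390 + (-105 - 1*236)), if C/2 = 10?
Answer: 73/7 ≈ 10.429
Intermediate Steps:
C = 20 (C = 2*10 = 20)
(334 + (-3 + C*9))/(390 + (-105 - 1*236)) = (334 + (-3 + 20*9))/(390 + (-105 - 1*236)) = (334 + (-3 + 180))/(390 + (-105 - 236)) = (334 + 177)/(390 - 341) = 511/49 = 511*(1/49) = 73/7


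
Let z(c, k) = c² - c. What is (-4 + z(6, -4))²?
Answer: 676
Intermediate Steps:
(-4 + z(6, -4))² = (-4 + 6*(-1 + 6))² = (-4 + 6*5)² = (-4 + 30)² = 26² = 676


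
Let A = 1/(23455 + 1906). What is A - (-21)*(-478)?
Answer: -254573717/25361 ≈ -10038.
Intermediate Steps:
A = 1/25361 ≈ 3.9431e-5
A - (-21)*(-478) = 1/25361 - (-21)*(-478) = 1/25361 - 1*10038 = 1/25361 - 10038 = -254573717/25361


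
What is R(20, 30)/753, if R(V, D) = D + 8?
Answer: 38/753 ≈ 0.050465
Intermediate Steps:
R(V, D) = 8 + D
R(20, 30)/753 = (8 + 30)/753 = 38*(1/753) = 38/753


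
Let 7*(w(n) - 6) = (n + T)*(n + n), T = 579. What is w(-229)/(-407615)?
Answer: 22894/407615 ≈ 0.056166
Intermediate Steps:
w(n) = 6 + 2*n*(579 + n)/7 (w(n) = 6 + ((n + 579)*(n + n))/7 = 6 + ((579 + n)*(2*n))/7 = 6 + (2*n*(579 + n))/7 = 6 + 2*n*(579 + n)/7)
w(-229)/(-407615) = (6 + (2/7)*(-229)² + (1158/7)*(-229))/(-407615) = (6 + (2/7)*52441 - 265182/7)*(-1/407615) = (6 + 104882/7 - 265182/7)*(-1/407615) = -22894*(-1/407615) = 22894/407615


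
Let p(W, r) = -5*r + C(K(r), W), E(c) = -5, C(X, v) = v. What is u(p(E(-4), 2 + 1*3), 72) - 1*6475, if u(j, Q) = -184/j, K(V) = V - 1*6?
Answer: -97033/15 ≈ -6468.9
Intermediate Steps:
K(V) = -6 + V (K(V) = V - 6 = -6 + V)
p(W, r) = W - 5*r (p(W, r) = -5*r + W = W - 5*r)
u(p(E(-4), 2 + 1*3), 72) - 1*6475 = -184/(-5 - 5*(2 + 1*3)) - 1*6475 = -184/(-5 - 5*(2 + 3)) - 6475 = -184/(-5 - 5*5) - 6475 = -184/(-5 - 25) - 6475 = -184/(-30) - 6475 = -184*(-1/30) - 6475 = 92/15 - 6475 = -97033/15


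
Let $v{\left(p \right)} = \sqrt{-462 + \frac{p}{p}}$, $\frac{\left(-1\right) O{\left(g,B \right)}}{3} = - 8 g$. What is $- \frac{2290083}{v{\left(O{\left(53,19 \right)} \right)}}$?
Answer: $\frac{2290083 i \sqrt{461}}{461} \approx 1.0666 \cdot 10^{5} i$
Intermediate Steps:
$O{\left(g,B \right)} = 24 g$ ($O{\left(g,B \right)} = - 3 \left(- 8 g\right) = 24 g$)
$v{\left(p \right)} = i \sqrt{461}$ ($v{\left(p \right)} = \sqrt{-462 + 1} = \sqrt{-461} = i \sqrt{461}$)
$- \frac{2290083}{v{\left(O{\left(53,19 \right)} \right)}} = - \frac{2290083}{i \sqrt{461}} = - 2290083 \left(- \frac{i \sqrt{461}}{461}\right) = \frac{2290083 i \sqrt{461}}{461}$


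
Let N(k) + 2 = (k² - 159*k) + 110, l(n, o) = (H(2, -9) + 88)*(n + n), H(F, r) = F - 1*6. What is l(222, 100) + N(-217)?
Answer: 118996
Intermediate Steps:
H(F, r) = -6 + F (H(F, r) = F - 6 = -6 + F)
l(n, o) = 168*n (l(n, o) = ((-6 + 2) + 88)*(n + n) = (-4 + 88)*(2*n) = 84*(2*n) = 168*n)
N(k) = 108 + k² - 159*k (N(k) = -2 + ((k² - 159*k) + 110) = -2 + (110 + k² - 159*k) = 108 + k² - 159*k)
l(222, 100) + N(-217) = 168*222 + (108 + (-217)² - 159*(-217)) = 37296 + (108 + 47089 + 34503) = 37296 + 81700 = 118996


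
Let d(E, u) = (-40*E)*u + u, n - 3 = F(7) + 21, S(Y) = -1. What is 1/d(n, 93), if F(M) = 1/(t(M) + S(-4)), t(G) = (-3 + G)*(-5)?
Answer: -7/623069 ≈ -1.1235e-5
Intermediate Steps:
t(G) = 15 - 5*G
F(M) = 1/(14 - 5*M) (F(M) = 1/((15 - 5*M) - 1) = 1/(14 - 5*M))
n = 503/21 (n = 3 + (-1/(-14 + 5*7) + 21) = 3 + (-1/(-14 + 35) + 21) = 3 + (-1/21 + 21) = 3 + 440/21 = 503/21 ≈ 23.952)
d(E, u) = u - 40*E*u (d(E, u) = -40*E*u + u = u - 40*E*u)
1/d(n, 93) = 1/(93*(1 - 40*503/21)) = 1/(93*(1 - 20120/21)) = 1/(93*(-20099/21)) = 1/(-623069/7) = -7/623069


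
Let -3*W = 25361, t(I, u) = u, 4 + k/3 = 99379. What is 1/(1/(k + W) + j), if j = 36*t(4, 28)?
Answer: 869014/875966115 ≈ 0.00099206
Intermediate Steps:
k = 298125 (k = -12 + 3*99379 = -12 + 298137 = 298125)
W = -25361/3 (W = -⅓*25361 = -25361/3 ≈ -8453.7)
j = 1008 (j = 36*28 = 1008)
1/(1/(k + W) + j) = 1/(1/(298125 - 25361/3) + 1008) = 1/(1/(869014/3) + 1008) = 1/(3/869014 + 1008) = 1/(875966115/869014) = 869014/875966115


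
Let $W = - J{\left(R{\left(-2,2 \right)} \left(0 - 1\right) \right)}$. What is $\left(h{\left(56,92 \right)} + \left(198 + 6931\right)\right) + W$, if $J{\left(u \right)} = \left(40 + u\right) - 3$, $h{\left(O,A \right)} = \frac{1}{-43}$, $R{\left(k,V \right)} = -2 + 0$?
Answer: $\frac{304869}{43} \approx 7090.0$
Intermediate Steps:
$R{\left(k,V \right)} = -2$
$h{\left(O,A \right)} = - \frac{1}{43}$
$J{\left(u \right)} = 37 + u$
$W = -39$ ($W = - (37 - 2 \left(0 - 1\right)) = - (37 - -2) = - (37 + 2) = \left(-1\right) 39 = -39$)
$\left(h{\left(56,92 \right)} + \left(198 + 6931\right)\right) + W = \left(- \frac{1}{43} + \left(198 + 6931\right)\right) - 39 = \left(- \frac{1}{43} + 7129\right) - 39 = \frac{306546}{43} - 39 = \frac{304869}{43}$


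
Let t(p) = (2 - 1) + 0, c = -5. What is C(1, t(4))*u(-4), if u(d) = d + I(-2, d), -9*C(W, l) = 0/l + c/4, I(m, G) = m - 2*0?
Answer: -⅚ ≈ -0.83333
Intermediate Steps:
I(m, G) = m (I(m, G) = m + 0 = m)
t(p) = 1 (t(p) = 1 + 0 = 1)
C(W, l) = 5/36 (C(W, l) = -(0/l - 5/4)/9 = -(0 - 5*¼)/9 = -(0 - 5/4)/9 = -⅑*(-5/4) = 5/36)
u(d) = -2 + d (u(d) = d - 2 = -2 + d)
C(1, t(4))*u(-4) = 5*(-2 - 4)/36 = (5/36)*(-6) = -⅚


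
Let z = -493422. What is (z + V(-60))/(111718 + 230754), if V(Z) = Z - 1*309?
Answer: -493791/342472 ≈ -1.4418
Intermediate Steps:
V(Z) = -309 + Z (V(Z) = Z - 309 = -309 + Z)
(z + V(-60))/(111718 + 230754) = (-493422 + (-309 - 60))/(111718 + 230754) = (-493422 - 369)/342472 = -493791*1/342472 = -493791/342472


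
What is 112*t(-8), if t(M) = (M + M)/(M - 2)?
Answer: 896/5 ≈ 179.20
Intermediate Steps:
t(M) = 2*M/(-2 + M) (t(M) = (2*M)/(-2 + M) = 2*M/(-2 + M))
112*t(-8) = 112*(2*(-8)/(-2 - 8)) = 112*(2*(-8)/(-10)) = 112*(2*(-8)*(-1/10)) = 112*(8/5) = 896/5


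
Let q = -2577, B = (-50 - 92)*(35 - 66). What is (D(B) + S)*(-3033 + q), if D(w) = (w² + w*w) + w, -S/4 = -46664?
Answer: -218488552260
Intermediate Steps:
S = 186656 (S = -4*(-46664) = 186656)
B = 4402 (B = -142*(-31) = 4402)
D(w) = w + 2*w² (D(w) = (w² + w²) + w = 2*w² + w = w + 2*w²)
(D(B) + S)*(-3033 + q) = (4402*(1 + 2*4402) + 186656)*(-3033 - 2577) = (4402*(1 + 8804) + 186656)*(-5610) = (4402*8805 + 186656)*(-5610) = (38759610 + 186656)*(-5610) = 38946266*(-5610) = -218488552260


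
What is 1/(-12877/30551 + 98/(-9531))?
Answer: -291181581/125724685 ≈ -2.3160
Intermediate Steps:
1/(-12877/30551 + 98/(-9531)) = 1/(-12877*1/30551 + 98*(-1/9531)) = 1/(-12877/30551 - 98/9531) = 1/(-125724685/291181581) = -291181581/125724685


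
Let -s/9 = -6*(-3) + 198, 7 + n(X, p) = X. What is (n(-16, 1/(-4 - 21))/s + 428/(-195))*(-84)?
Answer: 1930943/10530 ≈ 183.38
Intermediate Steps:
n(X, p) = -7 + X
s = -1944 (s = -9*(-6*(-3) + 198) = -9*(18 + 198) = -9*216 = -1944)
(n(-16, 1/(-4 - 21))/s + 428/(-195))*(-84) = ((-7 - 16)/(-1944) + 428/(-195))*(-84) = (-23*(-1/1944) + 428*(-1/195))*(-84) = (23/1944 - 428/195)*(-84) = -275849/126360*(-84) = 1930943/10530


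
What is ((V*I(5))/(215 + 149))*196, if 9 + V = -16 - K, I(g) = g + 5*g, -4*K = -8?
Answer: -5670/13 ≈ -436.15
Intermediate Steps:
K = 2 (K = -¼*(-8) = 2)
I(g) = 6*g
V = -27 (V = -9 + (-16 - 1*2) = -9 + (-16 - 2) = -9 - 18 = -27)
((V*I(5))/(215 + 149))*196 = ((-162*5)/(215 + 149))*196 = ((-27*30)/364)*196 = ((1/364)*(-810))*196 = -405/182*196 = -5670/13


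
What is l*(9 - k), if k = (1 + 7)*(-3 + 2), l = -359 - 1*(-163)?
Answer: -3332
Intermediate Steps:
l = -196 (l = -359 + 163 = -196)
k = -8 (k = 8*(-1) = -8)
l*(9 - k) = -196*(9 - 1*(-8)) = -196*(9 + 8) = -196*17 = -3332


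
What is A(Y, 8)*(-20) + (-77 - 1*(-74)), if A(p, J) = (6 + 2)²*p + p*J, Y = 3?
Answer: -4323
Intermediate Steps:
A(p, J) = 64*p + J*p (A(p, J) = 8²*p + J*p = 64*p + J*p)
A(Y, 8)*(-20) + (-77 - 1*(-74)) = (3*(64 + 8))*(-20) + (-77 - 1*(-74)) = (3*72)*(-20) + (-77 + 74) = 216*(-20) - 3 = -4320 - 3 = -4323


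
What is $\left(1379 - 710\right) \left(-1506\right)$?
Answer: $-1007514$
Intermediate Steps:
$\left(1379 - 710\right) \left(-1506\right) = 669 \left(-1506\right) = -1007514$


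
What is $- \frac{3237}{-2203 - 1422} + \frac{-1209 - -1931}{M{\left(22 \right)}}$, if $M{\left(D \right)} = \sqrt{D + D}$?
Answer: $\frac{3237}{3625} + \frac{361 \sqrt{11}}{11} \approx 109.74$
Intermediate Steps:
$M{\left(D \right)} = \sqrt{2} \sqrt{D}$ ($M{\left(D \right)} = \sqrt{2 D} = \sqrt{2} \sqrt{D}$)
$- \frac{3237}{-2203 - 1422} + \frac{-1209 - -1931}{M{\left(22 \right)}} = - \frac{3237}{-2203 - 1422} + \frac{-1209 - -1931}{\sqrt{2} \sqrt{22}} = - \frac{3237}{-3625} + \frac{-1209 + 1931}{2 \sqrt{11}} = \left(-3237\right) \left(- \frac{1}{3625}\right) + 722 \frac{\sqrt{11}}{22} = \frac{3237}{3625} + \frac{361 \sqrt{11}}{11}$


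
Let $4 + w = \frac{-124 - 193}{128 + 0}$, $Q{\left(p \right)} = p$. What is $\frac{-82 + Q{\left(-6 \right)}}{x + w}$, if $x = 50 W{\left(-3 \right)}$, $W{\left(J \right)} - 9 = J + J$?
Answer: $- \frac{11264}{18371} \approx -0.61314$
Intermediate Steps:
$W{\left(J \right)} = 9 + 2 J$ ($W{\left(J \right)} = 9 + \left(J + J\right) = 9 + 2 J$)
$x = 150$ ($x = 50 \left(9 + 2 \left(-3\right)\right) = 50 \left(9 - 6\right) = 50 \cdot 3 = 150$)
$w = - \frac{829}{128}$ ($w = -4 + \frac{-124 - 193}{128 + 0} = -4 - \frac{317}{128} = - \frac{829}{128} \approx -6.4766$)
$\frac{-82 + Q{\left(-6 \right)}}{x + w} = \frac{-82 - 6}{150 - \frac{829}{128}} = - \frac{88}{\frac{18371}{128}} = \left(-88\right) \frac{128}{18371} = - \frac{11264}{18371}$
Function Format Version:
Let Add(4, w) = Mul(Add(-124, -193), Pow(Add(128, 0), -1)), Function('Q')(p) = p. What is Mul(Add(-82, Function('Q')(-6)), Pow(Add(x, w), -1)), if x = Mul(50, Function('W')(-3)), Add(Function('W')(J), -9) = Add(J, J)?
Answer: Rational(-11264, 18371) ≈ -0.61314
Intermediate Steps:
Function('W')(J) = Add(9, Mul(2, J)) (Function('W')(J) = Add(9, Add(J, J)) = Add(9, Mul(2, J)))
x = 150 (x = Mul(50, Add(9, Mul(2, -3))) = Mul(50, Add(9, -6)) = Mul(50, 3) = 150)
w = Rational(-829, 128) (w = Add(-4, Mul(Add(-124, -193), Pow(Add(128, 0), -1))) = Add(-4, Mul(-317, Pow(128, -1))) = Add(-4, Mul(-317, Rational(1, 128))) = Add(-4, Rational(-317, 128)) = Rational(-829, 128) ≈ -6.4766)
Mul(Add(-82, Function('Q')(-6)), Pow(Add(x, w), -1)) = Mul(Add(-82, -6), Pow(Add(150, Rational(-829, 128)), -1)) = Mul(-88, Pow(Rational(18371, 128), -1)) = Mul(-88, Rational(128, 18371)) = Rational(-11264, 18371)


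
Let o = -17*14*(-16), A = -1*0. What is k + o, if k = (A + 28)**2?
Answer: 4592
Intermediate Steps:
A = 0
o = 3808 (o = -238*(-16) = 3808)
k = 784 (k = (0 + 28)**2 = 28**2 = 784)
k + o = 784 + 3808 = 4592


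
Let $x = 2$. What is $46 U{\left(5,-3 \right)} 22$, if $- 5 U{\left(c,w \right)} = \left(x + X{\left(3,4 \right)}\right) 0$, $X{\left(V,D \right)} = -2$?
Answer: $0$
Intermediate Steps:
$U{\left(c,w \right)} = 0$ ($U{\left(c,w \right)} = - \frac{\left(2 - 2\right) 0}{5} = - \frac{0 \cdot 0}{5} = \left(- \frac{1}{5}\right) 0 = 0$)
$46 U{\left(5,-3 \right)} 22 = 46 \cdot 0 \cdot 22 = 0 \cdot 22 = 0$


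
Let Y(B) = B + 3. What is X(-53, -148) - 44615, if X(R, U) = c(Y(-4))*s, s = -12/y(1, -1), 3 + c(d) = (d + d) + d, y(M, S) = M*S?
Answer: -44687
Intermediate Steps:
Y(B) = 3 + B
c(d) = -3 + 3*d (c(d) = -3 + ((d + d) + d) = -3 + (2*d + d) = -3 + 3*d)
s = 12 (s = -12/(1*(-1)) = -12/(-1) = -12*(-1) = 12)
X(R, U) = -72 (X(R, U) = (-3 + 3*(3 - 4))*12 = (-3 + 3*(-1))*12 = (-3 - 3)*12 = -6*12 = -72)
X(-53, -148) - 44615 = -72 - 44615 = -44687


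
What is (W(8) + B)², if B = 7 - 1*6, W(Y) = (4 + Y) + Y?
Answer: 441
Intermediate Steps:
W(Y) = 4 + 2*Y
B = 1 (B = 7 - 6 = 1)
(W(8) + B)² = ((4 + 2*8) + 1)² = ((4 + 16) + 1)² = (20 + 1)² = 21² = 441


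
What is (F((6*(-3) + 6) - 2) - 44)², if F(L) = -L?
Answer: 900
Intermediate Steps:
(F((6*(-3) + 6) - 2) - 44)² = (-((6*(-3) + 6) - 2) - 44)² = (-((-18 + 6) - 2) - 44)² = (-(-12 - 2) - 44)² = (-1*(-14) - 44)² = (14 - 44)² = (-30)² = 900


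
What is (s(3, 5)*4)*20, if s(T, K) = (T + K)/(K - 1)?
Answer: 160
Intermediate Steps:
s(T, K) = (K + T)/(-1 + K)
(s(3, 5)*4)*20 = (((5 + 3)/(-1 + 5))*4)*20 = ((8/4)*4)*20 = (((1/4)*8)*4)*20 = (2*4)*20 = 8*20 = 160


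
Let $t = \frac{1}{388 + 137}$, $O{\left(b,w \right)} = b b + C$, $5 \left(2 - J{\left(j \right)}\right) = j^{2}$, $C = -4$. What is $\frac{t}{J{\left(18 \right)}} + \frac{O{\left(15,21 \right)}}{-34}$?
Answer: $- \frac{107153}{16485} \approx -6.5$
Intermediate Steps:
$J{\left(j \right)} = 2 - \frac{j^{2}}{5}$
$O{\left(b,w \right)} = -4 + b^{2}$ ($O{\left(b,w \right)} = b b - 4 = b^{2} - 4 = -4 + b^{2}$)
$t = \frac{1}{525} \approx 0.0019048$
$\frac{t}{J{\left(18 \right)}} + \frac{O{\left(15,21 \right)}}{-34} = \frac{1}{525 \left(2 - \frac{18^{2}}{5}\right)} + \frac{-4 + 15^{2}}{-34} = \frac{1}{525 \left(2 - \frac{324}{5}\right)} + \left(-4 + 225\right) \left(- \frac{1}{34}\right) = \frac{1}{525 \left(2 - \frac{324}{5}\right)} + 221 \left(- \frac{1}{34}\right) = \frac{1}{525 \left(- \frac{314}{5}\right)} - \frac{13}{2} = \frac{1}{525} \left(- \frac{5}{314}\right) - \frac{13}{2} = - \frac{1}{32970} - \frac{13}{2} = - \frac{107153}{16485}$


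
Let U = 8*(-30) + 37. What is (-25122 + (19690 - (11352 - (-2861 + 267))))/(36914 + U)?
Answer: -19378/36711 ≈ -0.52785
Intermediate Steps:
U = -203 (U = -240 + 37 = -203)
(-25122 + (19690 - (11352 - (-2861 + 267))))/(36914 + U) = (-25122 + (19690 - (11352 - (-2861 + 267))))/(36914 - 203) = (-25122 + (19690 - (11352 - 1*(-2594))))/36711 = (-25122 + (19690 - (11352 + 2594)))*(1/36711) = (-25122 + (19690 - 1*13946))*(1/36711) = (-25122 + (19690 - 13946))*(1/36711) = (-25122 + 5744)*(1/36711) = -19378*1/36711 = -19378/36711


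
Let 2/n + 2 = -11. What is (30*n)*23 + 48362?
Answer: 627326/13 ≈ 48256.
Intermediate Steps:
n = -2/13 (n = 2/(-2 - 11) = 2/(-13) = 2*(-1/13) = -2/13 ≈ -0.15385)
(30*n)*23 + 48362 = (30*(-2/13))*23 + 48362 = -60/13*23 + 48362 = -1380/13 + 48362 = 627326/13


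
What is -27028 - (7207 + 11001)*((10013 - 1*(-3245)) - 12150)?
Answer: -20201492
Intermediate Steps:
-27028 - (7207 + 11001)*((10013 - 1*(-3245)) - 12150) = -27028 - 18208*((10013 + 3245) - 12150) = -27028 - 18208*(13258 - 12150) = -27028 - 18208*1108 = -27028 - 1*20174464 = -27028 - 20174464 = -20201492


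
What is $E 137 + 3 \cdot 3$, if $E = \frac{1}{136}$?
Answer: $\frac{1361}{136} \approx 10.007$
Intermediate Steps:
$E = \frac{1}{136} \approx 0.0073529$
$E 137 + 3 \cdot 3 = \frac{1}{136} \cdot 137 + 3 \cdot 3 = \frac{137}{136} + 9 = \frac{1361}{136}$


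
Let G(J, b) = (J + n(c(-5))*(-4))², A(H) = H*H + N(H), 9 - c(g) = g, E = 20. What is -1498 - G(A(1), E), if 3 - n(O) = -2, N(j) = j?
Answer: -1822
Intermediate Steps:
c(g) = 9 - g
n(O) = 5 (n(O) = 3 - 1*(-2) = 3 + 2 = 5)
A(H) = H + H² (A(H) = H*H + H = H² + H = H + H²)
G(J, b) = (-20 + J)² (G(J, b) = (J + 5*(-4))² = (J - 20)² = (-20 + J)²)
-1498 - G(A(1), E) = -1498 - (-20 + 1*(1 + 1))² = -1498 - (-20 + 1*2)² = -1498 - (-20 + 2)² = -1498 - 1*(-18)² = -1498 - 1*324 = -1498 - 324 = -1822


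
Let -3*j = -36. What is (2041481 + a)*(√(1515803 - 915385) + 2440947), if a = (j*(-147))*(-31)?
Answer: 5116627668255 + 2096165*√600418 ≈ 5.1183e+12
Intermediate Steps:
j = 12 (j = -⅓*(-36) = 12)
a = 54684 (a = (12*(-147))*(-31) = -1764*(-31) = 54684)
(2041481 + a)*(√(1515803 - 915385) + 2440947) = (2041481 + 54684)*(√(1515803 - 915385) + 2440947) = 2096165*(√600418 + 2440947) = 2096165*(2440947 + √600418) = 5116627668255 + 2096165*√600418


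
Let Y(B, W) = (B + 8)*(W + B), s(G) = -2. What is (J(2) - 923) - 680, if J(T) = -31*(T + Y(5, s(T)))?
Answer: -2874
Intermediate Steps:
Y(B, W) = (8 + B)*(B + W)
J(T) = -1209 - 31*T (J(T) = -31*(T + (5² + 8*5 + 8*(-2) + 5*(-2))) = -31*(T + (25 + 40 - 16 - 10)) = -31*(T + 39) = -31*(39 + T) = -1209 - 31*T)
(J(2) - 923) - 680 = ((-1209 - 31*2) - 923) - 680 = ((-1209 - 62) - 923) - 680 = (-1271 - 923) - 680 = -2194 - 680 = -2874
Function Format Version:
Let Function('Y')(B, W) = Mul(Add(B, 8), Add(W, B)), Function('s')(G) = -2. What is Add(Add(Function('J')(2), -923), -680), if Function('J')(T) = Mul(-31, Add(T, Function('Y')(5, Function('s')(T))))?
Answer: -2874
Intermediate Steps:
Function('Y')(B, W) = Mul(Add(8, B), Add(B, W))
Function('J')(T) = Add(-1209, Mul(-31, T)) (Function('J')(T) = Mul(-31, Add(T, Add(Pow(5, 2), Mul(8, 5), Mul(8, -2), Mul(5, -2)))) = Mul(-31, Add(T, Add(25, 40, -16, -10))) = Mul(-31, Add(T, 39)) = Mul(-31, Add(39, T)) = Add(-1209, Mul(-31, T)))
Add(Add(Function('J')(2), -923), -680) = Add(Add(Add(-1209, Mul(-31, 2)), -923), -680) = Add(Add(Add(-1209, -62), -923), -680) = Add(Add(-1271, -923), -680) = Add(-2194, -680) = -2874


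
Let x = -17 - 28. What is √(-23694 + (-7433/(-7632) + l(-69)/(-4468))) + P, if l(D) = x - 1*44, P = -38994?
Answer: -38994 + I*√11957509780800263/710412 ≈ -38994.0 + 153.93*I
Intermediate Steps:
x = -45
l(D) = -89 (l(D) = -45 - 1*44 = -45 - 44 = -89)
√(-23694 + (-7433/(-7632) + l(-69)/(-4468))) + P = √(-23694 + (-7433/(-7632) - 89/(-4468))) - 38994 = √(-23694 + (-7433*(-1/7632) - 89*(-1/4468))) - 38994 = √(-23694 + (7433/7632 + 89/4468)) - 38994 = √(-23694 + 8472473/8524944) - 38994 = √(-201981550663/8524944) - 38994 = I*√11957509780800263/710412 - 38994 = -38994 + I*√11957509780800263/710412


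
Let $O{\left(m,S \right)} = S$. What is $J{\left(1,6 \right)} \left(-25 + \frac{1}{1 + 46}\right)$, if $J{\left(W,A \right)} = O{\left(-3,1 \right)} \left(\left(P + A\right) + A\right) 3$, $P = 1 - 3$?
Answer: $- \frac{35220}{47} \approx -749.36$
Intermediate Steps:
$P = -2$ ($P = 1 - 3 = -2$)
$J{\left(W,A \right)} = -6 + 6 A$ ($J{\left(W,A \right)} = 1 \left(\left(-2 + A\right) + A\right) 3 = 1 \left(-2 + 2 A\right) 3 = \left(-2 + 2 A\right) 3 = -6 + 6 A$)
$J{\left(1,6 \right)} \left(-25 + \frac{1}{1 + 46}\right) = \left(-6 + 6 \cdot 6\right) \left(-25 + \frac{1}{1 + 46}\right) = \left(-6 + 36\right) \left(-25 + \frac{1}{47}\right) = 30 \left(-25 + \frac{1}{47}\right) = 30 \left(- \frac{1174}{47}\right) = - \frac{35220}{47}$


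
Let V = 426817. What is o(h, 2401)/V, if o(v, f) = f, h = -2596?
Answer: 2401/426817 ≈ 0.0056254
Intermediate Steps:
o(h, 2401)/V = 2401/426817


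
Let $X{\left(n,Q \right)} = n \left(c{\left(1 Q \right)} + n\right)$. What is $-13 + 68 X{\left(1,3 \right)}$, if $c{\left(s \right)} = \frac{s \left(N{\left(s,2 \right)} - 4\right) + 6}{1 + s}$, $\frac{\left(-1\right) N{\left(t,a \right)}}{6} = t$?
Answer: $-965$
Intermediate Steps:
$N{\left(t,a \right)} = - 6 t$
$c{\left(s \right)} = \frac{6 + s \left(-4 - 6 s\right)}{1 + s}$ ($c{\left(s \right)} = \frac{s \left(- 6 s - 4\right) + 6}{1 + s} = \frac{s \left(-4 - 6 s\right) + 6}{1 + s} = \frac{6 + s \left(-4 - 6 s\right)}{1 + s}$)
$X{\left(n,Q \right)} = n \left(n + \frac{2 \left(3 - 3 Q^{2} - 2 Q\right)}{1 + Q}\right)$ ($X{\left(n,Q \right)} = n \left(\frac{2 \left(3 - 3 \left(1 Q\right)^{2} - 2 \cdot 1 Q\right)}{1 + 1 Q} + n\right) = n \left(\frac{2 \left(3 - 3 Q^{2} - 2 Q\right)}{1 + Q} + n\right) = n \left(n + \frac{2 \left(3 - 3 Q^{2} - 2 Q\right)}{1 + Q}\right)$)
$-13 + 68 X{\left(1,3 \right)} = -13 + 68 \cdot 1 \frac{1}{1 + 3} \left(6 - 6 \cdot 3^{2} - 12 + 1 \left(1 + 3\right)\right) = -13 + 68 \cdot 1 \cdot \frac{1}{4} \left(6 - 54 - 12 + 1 \cdot 4\right) = -13 + 68 \cdot 1 \cdot \frac{1}{4} \left(6 - 54 - 12 + 4\right) = -13 + 68 \cdot 1 \cdot \frac{1}{4} \left(-56\right) = -13 + 68 \left(-14\right) = -13 - 952 = -965$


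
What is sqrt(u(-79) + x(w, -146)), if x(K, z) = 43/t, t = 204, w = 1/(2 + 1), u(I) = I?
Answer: I*sqrt(819723)/102 ≈ 8.8763*I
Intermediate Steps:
w = 1/3 ≈ 0.33333
x(K, z) = 43/204
sqrt(u(-79) + x(w, -146)) = sqrt(-79 + 43/204) = sqrt(-16073/204) = I*sqrt(819723)/102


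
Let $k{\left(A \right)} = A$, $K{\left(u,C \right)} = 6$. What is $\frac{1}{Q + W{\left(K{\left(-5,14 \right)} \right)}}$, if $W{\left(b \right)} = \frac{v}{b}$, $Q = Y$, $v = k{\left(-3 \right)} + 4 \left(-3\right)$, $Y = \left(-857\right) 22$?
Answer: $- \frac{2}{37713} \approx -5.3032 \cdot 10^{-5}$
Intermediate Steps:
$Y = -18854$
$v = -15$ ($v = -3 + 4 \left(-3\right) = -3 - 12 = -15$)
$Q = -18854$
$W{\left(b \right)} = - \frac{15}{b}$
$\frac{1}{Q + W{\left(K{\left(-5,14 \right)} \right)}} = \frac{1}{-18854 - \frac{15}{6}} = \frac{1}{-18854 - \frac{5}{2}} = \frac{1}{- \frac{37713}{2}} = - \frac{2}{37713}$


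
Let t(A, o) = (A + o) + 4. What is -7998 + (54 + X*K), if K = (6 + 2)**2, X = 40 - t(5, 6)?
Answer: -6344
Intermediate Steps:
t(A, o) = 4 + A + o
X = 25 (X = 40 - (4 + 5 + 6) = 40 - 1*15 = 40 - 15 = 25)
K = 64 (K = 8**2 = 64)
-7998 + (54 + X*K) = -7998 + (54 + 25*64) = -7998 + (54 + 1600) = -7998 + 1654 = -6344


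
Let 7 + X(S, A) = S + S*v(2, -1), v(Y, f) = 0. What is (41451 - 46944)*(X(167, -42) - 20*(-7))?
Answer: -1647900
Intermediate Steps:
X(S, A) = -7 + S (X(S, A) = -7 + (S + S*0) = -7 + (S + 0) = -7 + S)
(41451 - 46944)*(X(167, -42) - 20*(-7)) = (41451 - 46944)*((-7 + 167) - 20*(-7)) = -5493*(160 + 140) = -5493*300 = -1647900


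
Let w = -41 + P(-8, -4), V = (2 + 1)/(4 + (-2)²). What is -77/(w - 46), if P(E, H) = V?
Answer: 8/9 ≈ 0.88889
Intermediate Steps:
V = 3/8 (V = 3/(4 + 4) = 3/8 ≈ 0.37500)
P(E, H) = 3/8
w = -325/8 (w = -41 + 3/8 = -325/8 ≈ -40.625)
-77/(w - 46) = -77/(-325/8 - 46) = -77/(-693/8) = -8/693*(-77) = 8/9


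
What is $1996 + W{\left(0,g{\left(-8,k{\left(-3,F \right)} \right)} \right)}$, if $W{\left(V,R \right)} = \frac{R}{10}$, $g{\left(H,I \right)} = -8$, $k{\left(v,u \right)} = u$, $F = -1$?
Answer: $\frac{9976}{5} \approx 1995.2$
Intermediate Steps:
$W{\left(V,R \right)} = \frac{R}{10}$ ($W{\left(V,R \right)} = R \frac{1}{10} = \frac{R}{10}$)
$1996 + W{\left(0,g{\left(-8,k{\left(-3,F \right)} \right)} \right)} = 1996 + \frac{1}{10} \left(-8\right) = 1996 - \frac{4}{5} = \frac{9976}{5}$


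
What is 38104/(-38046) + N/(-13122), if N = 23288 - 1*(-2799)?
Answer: -248751115/83206602 ≈ -2.9896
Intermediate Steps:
N = 26087 (N = 23288 + 2799 = 26087)
38104/(-38046) + N/(-13122) = 38104/(-38046) + 26087/(-13122) = 38104*(-1/38046) + 26087*(-1/13122) = -19052/19023 - 26087/13122 = -248751115/83206602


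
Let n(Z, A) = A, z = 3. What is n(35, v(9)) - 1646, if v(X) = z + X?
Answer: -1634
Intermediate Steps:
v(X) = 3 + X
n(35, v(9)) - 1646 = (3 + 9) - 1646 = 12 - 1646 = -1634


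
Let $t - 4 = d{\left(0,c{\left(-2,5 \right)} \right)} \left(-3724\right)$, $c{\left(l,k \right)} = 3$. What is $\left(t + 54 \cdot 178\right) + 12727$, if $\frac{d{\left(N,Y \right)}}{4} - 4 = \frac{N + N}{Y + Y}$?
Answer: $-37241$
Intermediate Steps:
$d{\left(N,Y \right)} = 16 + \frac{4 N}{Y}$ ($d{\left(N,Y \right)} = 16 + 4 \frac{N + N}{Y + Y} = 16 + 4 \frac{2 N}{2 Y} = 16 + 4 \cdot 2 N \frac{1}{2 Y} = 16 + 4 \frac{N}{Y} = 16 + \frac{4 N}{Y}$)
$t = -59580$ ($t = 4 + \left(16 + 4 \cdot 0 \cdot \frac{1}{3}\right) \left(-3724\right) = 4 + \left(16 + 0\right) \left(-3724\right) = 4 + 16 \left(-3724\right) = 4 - 59584 = -59580$)
$\left(t + 54 \cdot 178\right) + 12727 = \left(-59580 + 54 \cdot 178\right) + 12727 = \left(-59580 + 9612\right) + 12727 = -49968 + 12727 = -37241$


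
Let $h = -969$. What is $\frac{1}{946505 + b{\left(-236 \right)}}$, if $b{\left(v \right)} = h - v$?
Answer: $\frac{1}{945772} \approx 1.0573 \cdot 10^{-6}$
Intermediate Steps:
$b{\left(v \right)} = -969 - v$
$\frac{1}{946505 + b{\left(-236 \right)}} = \frac{1}{946505 - 733} = \frac{1}{945772}$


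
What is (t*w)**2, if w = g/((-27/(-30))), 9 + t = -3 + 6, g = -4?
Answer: 6400/9 ≈ 711.11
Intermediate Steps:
t = -6 (t = -9 + (-3 + 6) = -9 + 3 = -6)
w = -40/9 (w = -4/((-27/(-30))) = -4/((-27*(-1/30))) = -4/9/10 = -4*10/9 = -40/9 ≈ -4.4444)
(t*w)**2 = (-6*(-40/9))**2 = (80/3)**2 = 6400/9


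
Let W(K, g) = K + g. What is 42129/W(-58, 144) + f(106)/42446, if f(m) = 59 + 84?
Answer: 447054958/912589 ≈ 489.88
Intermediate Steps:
f(m) = 143
42129/W(-58, 144) + f(106)/42446 = 42129/(-58 + 144) + 143/42446 = 42129/86 + 143*(1/42446) = 42129*(1/86) + 143/42446 = 42129/86 + 143/42446 = 447054958/912589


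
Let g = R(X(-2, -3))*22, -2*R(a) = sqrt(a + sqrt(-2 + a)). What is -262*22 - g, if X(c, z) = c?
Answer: -5764 + 11*sqrt(-2 + 2*I) ≈ -5756.9 + 17.092*I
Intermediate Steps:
R(a) = -sqrt(a + sqrt(-2 + a))/2
g = -11*sqrt(-2 + 2*I) (g = -sqrt(-2 + sqrt(-2 - 2))/2*22 = -sqrt(-2 + sqrt(-4))/2*22 = -sqrt(-2 + 2*I)/2*22 = -11*sqrt(-2 + 2*I) ≈ -7.0795 - 17.092*I)
-262*22 - g = -262*22 - (-11)*sqrt(-2 + 2*I) = -5764 + 11*sqrt(-2 + 2*I)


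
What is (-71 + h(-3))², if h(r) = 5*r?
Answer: 7396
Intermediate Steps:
(-71 + h(-3))² = (-71 + 5*(-3))² = (-71 - 15)² = (-86)² = 7396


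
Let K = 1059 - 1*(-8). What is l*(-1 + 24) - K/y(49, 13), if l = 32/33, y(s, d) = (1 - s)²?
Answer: 553511/25344 ≈ 21.840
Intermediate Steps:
K = 1067 (K = 1059 + 8 = 1067)
l = 32/33 (l = 32*(1/33) = 32/33 ≈ 0.96970)
l*(-1 + 24) - K/y(49, 13) = 32*(-1 + 24)/33 - 1067/((-1 + 49)²) = (32/33)*23 - 1067/(48²) = 736/33 - 1067/2304 = 553511/25344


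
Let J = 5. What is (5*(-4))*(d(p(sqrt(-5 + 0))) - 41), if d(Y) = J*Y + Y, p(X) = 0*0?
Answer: 820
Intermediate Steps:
p(X) = 0
d(Y) = 6*Y (d(Y) = 5*Y + Y = 6*Y)
(5*(-4))*(d(p(sqrt(-5 + 0))) - 41) = (5*(-4))*(6*0 - 41) = -20*(0 - 41) = -20*(-41) = 820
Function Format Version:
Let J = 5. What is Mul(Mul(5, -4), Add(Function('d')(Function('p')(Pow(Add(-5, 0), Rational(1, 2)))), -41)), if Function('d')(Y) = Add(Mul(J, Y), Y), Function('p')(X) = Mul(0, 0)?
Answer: 820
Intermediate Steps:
Function('p')(X) = 0
Function('d')(Y) = Mul(6, Y) (Function('d')(Y) = Add(Mul(5, Y), Y) = Mul(6, Y))
Mul(Mul(5, -4), Add(Function('d')(Function('p')(Pow(Add(-5, 0), Rational(1, 2)))), -41)) = Mul(Mul(5, -4), Add(Mul(6, 0), -41)) = Mul(-20, Add(0, -41)) = Mul(-20, -41) = 820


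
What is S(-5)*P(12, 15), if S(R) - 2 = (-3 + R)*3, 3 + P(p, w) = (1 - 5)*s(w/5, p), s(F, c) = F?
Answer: 330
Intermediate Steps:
P(p, w) = -3 - 4*w/5 (P(p, w) = -3 + (1 - 5)*(w/5) = -3 - 4*w/5)
S(R) = -7 + 3*R (S(R) = 2 + (-3 + R)*3 = 2 + (-9 + 3*R) = -7 + 3*R)
S(-5)*P(12, 15) = (-7 + 3*(-5))*(-3 - 4/5*15) = (-7 - 15)*(-3 - 12) = -22*(-15) = 330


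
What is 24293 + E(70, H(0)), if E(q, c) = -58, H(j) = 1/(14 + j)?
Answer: 24235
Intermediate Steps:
24293 + E(70, H(0)) = 24293 - 58 = 24235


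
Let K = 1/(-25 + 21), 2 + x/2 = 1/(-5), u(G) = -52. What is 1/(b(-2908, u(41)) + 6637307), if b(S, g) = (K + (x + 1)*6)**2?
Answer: 400/2655093369 ≈ 1.5065e-7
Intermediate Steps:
x = -22/5 (x = -4 + 2/(-5) = -4 + 2*(-1/5) = -4 - 2/5 = -22/5 ≈ -4.4000)
K = -1/4 (K = 1/(-4) = -1/4 ≈ -0.25000)
b(S, g) = 170569/400 (b(S, g) = (-1/4 + (-22/5 + 1)*6)**2 = (-1/4 - 17/5*6)**2 = (-1/4 - 102/5)**2 = (-413/20)**2 = 170569/400)
1/(b(-2908, u(41)) + 6637307) = 1/(170569/400 + 6637307) = 1/(2655093369/400) = 400/2655093369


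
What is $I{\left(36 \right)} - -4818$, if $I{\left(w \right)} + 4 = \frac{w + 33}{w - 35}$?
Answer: $4883$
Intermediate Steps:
$I{\left(w \right)} = -4 + \frac{33 + w}{-35 + w}$ ($I{\left(w \right)} = -4 + \frac{w + 33}{w - 35} = -4 + \frac{33 + w}{-35 + w}$)
$I{\left(36 \right)} - -4818 = \frac{173 - 108}{-35 + 36} - -4818 = \frac{173 - 108}{1} + 4818 = 1 \cdot 65 + 4818 = 65 + 4818 = 4883$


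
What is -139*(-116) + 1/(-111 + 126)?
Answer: 241861/15 ≈ 16124.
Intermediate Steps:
-139*(-116) + 1/(-111 + 126) = 16124 + 1/15 = 241861/15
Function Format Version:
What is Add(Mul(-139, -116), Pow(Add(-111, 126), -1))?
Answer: Rational(241861, 15) ≈ 16124.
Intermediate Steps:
Add(Mul(-139, -116), Pow(Add(-111, 126), -1)) = Add(16124, Pow(15, -1)) = Add(16124, Rational(1, 15)) = Rational(241861, 15)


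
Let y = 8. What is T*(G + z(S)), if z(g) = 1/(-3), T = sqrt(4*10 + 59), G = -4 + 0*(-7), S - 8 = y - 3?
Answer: -13*sqrt(11) ≈ -43.116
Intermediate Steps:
S = 13 (S = 8 + (8 - 3) = 8 + 5 = 13)
G = -4 (G = -4 + 0 = -4)
T = 3*sqrt(11) (T = sqrt(40 + 59) = sqrt(99) = 3*sqrt(11) ≈ 9.9499)
z(g) = -1/3
T*(G + z(S)) = (3*sqrt(11))*(-4 - 1/3) = (3*sqrt(11))*(-13/3) = -13*sqrt(11)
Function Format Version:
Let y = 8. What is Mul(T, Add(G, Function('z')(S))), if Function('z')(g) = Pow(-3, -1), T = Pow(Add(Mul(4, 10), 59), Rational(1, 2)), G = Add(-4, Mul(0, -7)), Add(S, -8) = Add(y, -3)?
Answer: Mul(-13, Pow(11, Rational(1, 2))) ≈ -43.116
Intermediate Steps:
S = 13 (S = Add(8, Add(8, -3)) = Add(8, 5) = 13)
G = -4 (G = Add(-4, 0) = -4)
T = Mul(3, Pow(11, Rational(1, 2))) (T = Pow(Add(40, 59), Rational(1, 2)) = Pow(99, Rational(1, 2)) = Mul(3, Pow(11, Rational(1, 2))) ≈ 9.9499)
Function('z')(g) = Rational(-1, 3)
Mul(T, Add(G, Function('z')(S))) = Mul(Mul(3, Pow(11, Rational(1, 2))), Add(-4, Rational(-1, 3))) = Mul(Mul(3, Pow(11, Rational(1, 2))), Rational(-13, 3)) = Mul(-13, Pow(11, Rational(1, 2)))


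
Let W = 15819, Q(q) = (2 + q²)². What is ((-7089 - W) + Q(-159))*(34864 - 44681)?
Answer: -6275096895877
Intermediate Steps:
((-7089 - W) + Q(-159))*(34864 - 44681) = ((-7089 - 1*15819) + (2 + (-159)²)²)*(34864 - 44681) = ((-7089 - 15819) + (2 + 25281)²)*(-9817) = (-22908 + 25283²)*(-9817) = (-22908 + 639230089)*(-9817) = 639207181*(-9817) = -6275096895877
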